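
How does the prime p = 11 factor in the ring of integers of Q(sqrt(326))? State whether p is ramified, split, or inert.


K = Q(sqrt(326)). Since d mod 4 = 2, disc(K) = 1304.
Check p | disc: 1304 mod 11 = 6.
p does not divide disc. Compute Legendre symbol (d/p):
7^((11-1)/2) mod 11 = -1
(d/p) = -1, so p is inert: (p) stays prime with e=1, f=2, g=1.
Therefore p is inert.

inert


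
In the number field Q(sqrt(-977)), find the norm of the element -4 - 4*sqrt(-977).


N(a + b*sqrt(d)) = a^2 - d*b^2
= (-4)^2 - (-977)*(-4)^2
= 16 + 15632
= 15648

15648


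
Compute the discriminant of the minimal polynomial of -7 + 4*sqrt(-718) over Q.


The element -7 + 4*sqrt(-718) has minimal polynomial:
x^2 + 14*x + 11537
Discriminant = (14)^2 - 4*(11537)
= 196 - 46148
= -45952

-45952


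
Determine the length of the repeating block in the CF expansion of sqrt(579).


Run the CF algorithm for sqrt(579).
a_0 = floor(sqrt(579)) = 24; set m_0=0, q_0=1.
Recurrence: m' = q*a - m,  q' = (d - m'^2)/q,  a' = floor((a_0 + m')/q').
  step 1: m=24, q=3, a=16
  step 2: m=24, q=1, a=48
a_2 = 2*a_0 = 48, so the period closes here.
sqrt(579) = [24; 16, 48]
Period length = 2

2


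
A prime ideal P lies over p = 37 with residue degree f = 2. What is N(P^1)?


N(P^a) = p^(a*f)
= 37^(1*2)
= 37^2
= 1369

1369


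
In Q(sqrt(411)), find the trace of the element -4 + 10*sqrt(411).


Tr(a + b*sqrt(d)) = (a + b*sqrt(d)) + (a - b*sqrt(d)) = 2a
= 2 * (-4)
= -8

-8


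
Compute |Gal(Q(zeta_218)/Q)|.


|Gal(Q(zeta_218)/Q)| = phi(218)
= 108

108


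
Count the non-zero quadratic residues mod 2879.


For prime p, the number of non-zero quadratic residues is (p-1)/2.
= (2879-1)/2
= 1439

1439


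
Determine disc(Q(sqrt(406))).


For K = Q(sqrt(d)) with d squarefree: disc(K) = d if d = 1 mod 4, and disc(K) = 4d if d = 2 or 3 mod 4.
Here d = 406, and d mod 4 = 2.
d = 2 mod 4, not 1 (O_K = Z[sqrt(d)]), so disc(K) = 4d = 4 * (406) = 1624

1624


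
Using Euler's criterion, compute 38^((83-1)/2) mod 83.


p = 83 is prime and the exponent is (p-1)/2 = 41, so by Euler's criterion 38^41 = (38/83) = +1 or -1 mod 83.
Compute by square-and-multiply:
  41 = 32 + 8 + 1 (binary 101001)
  Repeated squaring mod 83: 38^1 = 38, 38^2 = 33, 38^4 = 10, 38^8 = 17, 38^16 = 40, 38^32 = 23
  38^41 = 38^32 * 38^8 * 38^1 = 23 * 17 * 38 mod 83
    23 * 17 = 391 = 59 mod 83
    59 * 38 = 2242 = 1 mod 83
  38^41 = 1 mod 83
Result 1: 38 is a quadratic residue mod 83.
38^41 mod 83 = 1

1


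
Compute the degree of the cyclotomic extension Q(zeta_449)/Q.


The degree equals Euler's totient phi(449).
449 = 449
phi(449) = 448

448


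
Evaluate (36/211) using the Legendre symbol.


p = 211 is prime, so compute (36/211) with the reciprocity algorithm (Jacobi-symbol steps: pull out 2s via (2/n), flip via reciprocity, reduce):
  pull out 2: (2/211) = -1  (since 211 mod 8 = 3)
  pull out 2: (2/211) = -1  (since 211 mod 8 = 3)
  reciprocity: (9/211) -> +(211/9)
  reduce: (4/9)
  pull out 2: (2/9) = +1  (since 9 mod 8 = 1)
  pull out 2: (2/9) = +1  (since 9 mod 8 = 1)
  (1/9) = 1
Product of signs = 1
(36/211) = 1

1


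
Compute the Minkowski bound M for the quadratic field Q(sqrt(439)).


d = 439, d mod 4 = 3, so disc(K) = 4d = 1756; |disc(K)| = 1756
Real quadratic field, so n = 2, s = r2 = 0, r1 = 2
M = (n!/n^n) * (4/pi)^s * sqrt(|disc(K)|) = (2!/2^2) * (4/pi)^0 * sqrt(1756)
= 0.5 * 1.000000 * 41.904654
= 20.9523

20.9523


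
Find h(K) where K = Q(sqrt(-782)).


K = Q(sqrt(-782)). d mod 4 = 2, so D = disc(K) = 4d = -3128
h(K) equals the number of primitive reduced positive-definite forms (a, b, c) = a*x^2 + b*x*y + c*y^2 with b^2 - 4ac = D,
where reduced means |b| <= a <= c, with b >= 0 whenever |b| = a or a = c, and primitive means gcd(a, b, c) = 1.
Reduced forces 3a^2 <= |D| = 3128, so 1 <= a <= 32; b must have the parity of D, and c = (b^2 - D)/(4a) must be an integer >= a.
Enumerate a = 1..32, b in [-a, a]:
  a=1: (1, 0, 782)  [1]
  a=2: (2, 0, 391)  [1]
  a=3: (3, -2, 261), (3, 2, 261)  [2]
  a=4..5: none
  a=6: (6, -4, 131), (6, 4, 131)  [2]
  a=7: (7, -6, 113), (7, 6, 113)  [2]
  a=8: none
  a=9: (9, -2, 87), (9, 2, 87)  [2]
  a=10..13: none
  a=14: (14, -8, 57), (14, 8, 57)  [2]
  a=15..16: none
  a=17: (17, 0, 46)  [1]
  a=18: (18, -16, 47), (18, 16, 47)  [2]
  a=19: (19, -8, 42), (19, 8, 42)  [2]
  a=20: none
  a=21: (21, -20, 42), (21, -8, 38), (21, 8, 38), (21, 20, 42)  [4]
  a=22: none
  a=23: (23, 0, 34)  [1]
  a=24..26: none
  a=27: (27, -2, 29), (27, 2, 29)  [2]
  a=28..32: none
Total reduced forms: 1 + 1 + 2 + 2 + 2 + 2 + 2 + 1 + 2 + 2 + 4 + 1 + 2 = 24
h = 24

24


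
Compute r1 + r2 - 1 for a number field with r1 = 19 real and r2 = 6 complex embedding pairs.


By Dirichlet's unit theorem:
rank = r1 + r2 - 1
= 19 + 6 - 1
= 24

24


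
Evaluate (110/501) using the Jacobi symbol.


Compute (110/501) via quadratic reciprocity:
  pull out 2: (2/501) = -1  (since 501 mod 8 = 5)
  reciprocity: (55/501) -> +(501/55)
  reduce: (6/55)
  pull out 2: (2/55) = +1  (since 55 mod 8 = 7)
  reciprocity: (3/55) -> -(55/3)
  reduce: (1/3)
  (1/3) = 1
Product of signs = 1

1


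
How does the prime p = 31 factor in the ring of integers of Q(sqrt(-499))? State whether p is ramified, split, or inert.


K = Q(sqrt(-499)). Since d mod 4 = 1, disc(K) = -499.
Check p | disc: -499 mod 31 = 28.
p does not divide disc. Compute Legendre symbol (d/p):
28^((31-1)/2) mod 31 = 1
(d/p) = 1, so p splits: (p) = P*P' with e=1, f=1, g=2.
Therefore p is split.

split


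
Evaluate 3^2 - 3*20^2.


x^2 - d*y^2
= 3^2 - 3*20^2
= 9 - 1200
= -1191

-1191


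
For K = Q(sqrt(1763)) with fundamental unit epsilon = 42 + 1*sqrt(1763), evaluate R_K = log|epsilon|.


epsilon = 42 + 1*sqrt(1763)
= 83.9881
R = ln(83.9881)
= 4.4307

4.4307


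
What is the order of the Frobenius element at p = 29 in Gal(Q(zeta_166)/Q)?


The Frobenius at p in Gal(Q(zeta_n)/Q) = (Z/nZ)* is the class of p, so its order is ord_166(29), the smallest k >= 1 with 29^k = 1 mod 166.
n = 166 = 2 * 83, phi(166) = 82; the order divides phi(n).
Divisors of 82: 1, 2, 41, 82
Repeated squaring mod 166: 29^1 = 29, 29^2 = 11, 29^4 = 121, 29^8 = 33, 29^16 = 93, 29^32 = 17, 29^64 = 123
Test divisors in increasing order:
  k=1: 29^1 = 29 mod 166
  k=2: 29^2 = 11 mod 166
  k=41: 29^41 = 17 * 33 * 29 = 1 mod 166  <- first divisor giving 1
Order = 41

41


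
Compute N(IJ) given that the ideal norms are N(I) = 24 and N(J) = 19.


N(IJ) = N(I) * N(J)
= 24 * 19
= 456

456


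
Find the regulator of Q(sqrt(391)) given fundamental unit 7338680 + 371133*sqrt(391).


epsilon = 7338680 + 371133*sqrt(391)
= 1.4677e+07
R = ln(1.4677e+07)
= 16.5018

16.5018


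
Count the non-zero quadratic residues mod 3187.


For prime p, the number of non-zero quadratic residues is (p-1)/2.
= (3187-1)/2
= 1593

1593


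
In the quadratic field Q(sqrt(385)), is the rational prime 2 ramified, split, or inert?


K = Q(sqrt(385)). Since d mod 4 = 1, disc(K) = 385.
Check p | disc: 385 mod 2 = 1.
p=2 does not divide disc (d is 1 mod 4). 2 splits iff d = 1 mod 8.
d mod 8 = 1, so (d/2) = 1.
(d/p) = 1, so p splits: (p) = P*P' with e=1, f=1, g=2.
Therefore p is split.

split


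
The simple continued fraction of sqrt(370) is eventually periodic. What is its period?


Run the CF algorithm for sqrt(370).
a_0 = floor(sqrt(370)) = 19; set m_0=0, q_0=1.
Recurrence: m' = q*a - m,  q' = (d - m'^2)/q,  a' = floor((a_0 + m')/q').
  step 1: m=19, q=9, a=4
  step 2: m=17, q=9, a=4
  step 3: m=19, q=1, a=38
a_3 = 2*a_0 = 38, so the period closes here.
sqrt(370) = [19; 4, 4, 38]
Period length = 3

3


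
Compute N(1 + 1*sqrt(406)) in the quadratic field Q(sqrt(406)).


N(a + b*sqrt(d)) = a^2 - d*b^2
= (1)^2 - (406)*(1)^2
= 1 - 406
= -405

-405


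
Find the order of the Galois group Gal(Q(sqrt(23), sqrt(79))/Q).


The 2 square roots of distinct primes are multiplicatively independent over Q,
so [K:Q] = 2^2 and Gal(K/Q) is isomorphic to (Z/2Z)^2.
|Gal| = 2^2 = 4

4


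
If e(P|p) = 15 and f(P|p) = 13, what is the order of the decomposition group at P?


|D_P| = e * f
= 15 * 13
= 195

195


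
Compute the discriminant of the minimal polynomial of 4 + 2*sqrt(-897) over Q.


The element 4 + 2*sqrt(-897) has minimal polynomial:
x^2 - 8*x + 3604
Discriminant = (-8)^2 - 4*(3604)
= 64 - 14416
= -14352

-14352


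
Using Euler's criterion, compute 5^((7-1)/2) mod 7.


p = 7 is prime and the exponent is (p-1)/2 = 3, so by Euler's criterion 5^3 = (5/7) = +1 or -1 mod 7.
Compute by square-and-multiply:
  3 = 2 + 1 (binary 11)
  Repeated squaring mod 7: 5^1 = 5, 5^2 = 4
  5^3 = 5^2 * 5^1 = 4 * 5 mod 7
    4 * 5 = 20 = 6 mod 7
  5^3 = 6 mod 7
Result 6 = p - 1 = -1 mod 7: 5 is a quadratic non-residue mod 7. As a residue in [0, p-1] the value is 6.
5^3 mod 7 = 6

6


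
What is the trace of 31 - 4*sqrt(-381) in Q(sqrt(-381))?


Tr(a + b*sqrt(d)) = (a + b*sqrt(d)) + (a - b*sqrt(d)) = 2a
= 2 * (31)
= 62

62


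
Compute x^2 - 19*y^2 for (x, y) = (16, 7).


x^2 - d*y^2
= 16^2 - 19*7^2
= 256 - 931
= -675

-675


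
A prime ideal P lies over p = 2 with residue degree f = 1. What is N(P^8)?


N(P^a) = p^(a*f)
= 2^(8*1)
= 2^8
= 256

256


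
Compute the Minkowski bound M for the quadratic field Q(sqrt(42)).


d = 42, d mod 4 = 2, so disc(K) = 4d = 168; |disc(K)| = 168
Real quadratic field, so n = 2, s = r2 = 0, r1 = 2
M = (n!/n^n) * (4/pi)^s * sqrt(|disc(K)|) = (2!/2^2) * (4/pi)^0 * sqrt(168)
= 0.5 * 1.000000 * 12.961481
= 6.4807

6.4807


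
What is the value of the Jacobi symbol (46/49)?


Compute (46/49) via quadratic reciprocity:
  pull out 2: (2/49) = +1  (since 49 mod 8 = 1)
  reciprocity: (23/49) -> +(49/23)
  reduce: (3/23)
  reciprocity: (3/23) -> -(23/3)
  reduce: (2/3)
  pull out 2: (2/3) = -1  (since 3 mod 8 = 3)
  (1/3) = 1
Product of signs = 1

1


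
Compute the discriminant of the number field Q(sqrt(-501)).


For K = Q(sqrt(d)) with d squarefree: disc(K) = d if d = 1 mod 4, and disc(K) = 4d if d = 2 or 3 mod 4.
Here d = -501, and d mod 4 = 3.
d = 3 mod 4, not 1 (O_K = Z[sqrt(d)]), so disc(K) = 4d = 4 * (-501) = -2004

-2004


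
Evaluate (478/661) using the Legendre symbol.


p = 661 is prime, so compute (478/661) with the reciprocity algorithm (Jacobi-symbol steps: pull out 2s via (2/n), flip via reciprocity, reduce):
  pull out 2: (2/661) = -1  (since 661 mod 8 = 5)
  reciprocity: (239/661) -> +(661/239)
  reduce: (183/239)
  reciprocity: (183/239) -> -(239/183)
  reduce: (56/183)
  pull out 2: (2/183) = +1  (since 183 mod 8 = 7)
  pull out 2: (2/183) = +1  (since 183 mod 8 = 7)
  pull out 2: (2/183) = +1  (since 183 mod 8 = 7)
  reciprocity: (7/183) -> -(183/7)
  reduce: (1/7)
  (1/7) = 1
Product of signs = -1
(478/661) = -1

-1


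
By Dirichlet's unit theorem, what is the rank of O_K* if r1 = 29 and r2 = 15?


By Dirichlet's unit theorem:
rank = r1 + r2 - 1
= 29 + 15 - 1
= 43

43


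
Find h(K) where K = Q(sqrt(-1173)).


K = Q(sqrt(-1173)). d mod 4 = 3, so D = disc(K) = 4d = -4692
h(K) equals the number of primitive reduced positive-definite forms (a, b, c) = a*x^2 + b*x*y + c*y^2 with b^2 - 4ac = D,
where reduced means |b| <= a <= c, with b >= 0 whenever |b| = a or a = c, and primitive means gcd(a, b, c) = 1.
Reduced forces 3a^2 <= |D| = 4692, so 1 <= a <= 39; b must have the parity of D, and c = (b^2 - D)/(4a) must be an integer >= a.
Enumerate a = 1..39, b in [-a, a]:
  a=1: (1, 0, 1173)  [1]
  a=2: (2, 2, 587)  [1]
  a=3: (3, 0, 391)  [1]
  a=4..5: none
  a=6: (6, 6, 197)  [1]
  a=7..10: none
  a=11: (11, -4, 107), (11, 4, 107)  [2]
  a=12: none
  a=13: (13, -12, 93), (13, 12, 93)  [2]
  a=14..16: none
  a=17: (17, 0, 69)  [1]
  a=18: none
  a=19: (19, -18, 66), (19, 18, 66)  [2]
  a=20..21: none
  a=22: (22, -18, 57), (22, 18, 57)  [2]
  a=23: (23, 0, 51)  [1]
  a=24..25: none
  a=26: (26, -14, 47), (26, 14, 47)  [2]
  a=27..28: none
  a=29: (29, -8, 41), (29, 8, 41)  [2]
  a=30: none
  a=31: (31, -12, 39), (31, 12, 39)  [2]
  a=32: none
  a=33: (33, -18, 38), (33, 18, 38)  [2]
  a=34: (34, 34, 43)  [1]
  a=35..36: none
  a=37: (37, 28, 37)  [1]
  a=38..39: none
Total reduced forms: 1 + 1 + 1 + 1 + 2 + 2 + 1 + 2 + 2 + 1 + 2 + 2 + 2 + 2 + 1 + 1 = 24
h = 24

24


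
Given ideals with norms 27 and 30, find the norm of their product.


N(IJ) = N(I) * N(J)
= 27 * 30
= 810

810


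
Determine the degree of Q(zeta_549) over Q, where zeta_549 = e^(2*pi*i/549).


The degree equals Euler's totient phi(549).
549 = 3^2 * 61
phi(549) = 360

360


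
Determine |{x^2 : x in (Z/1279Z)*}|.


For prime p, the number of non-zero quadratic residues is (p-1)/2.
= (1279-1)/2
= 639

639


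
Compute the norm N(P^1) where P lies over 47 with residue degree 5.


N(P^a) = p^(a*f)
= 47^(1*5)
= 47^5
= 229345007

229345007


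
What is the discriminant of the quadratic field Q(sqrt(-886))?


For K = Q(sqrt(d)) with d squarefree: disc(K) = d if d = 1 mod 4, and disc(K) = 4d if d = 2 or 3 mod 4.
Here d = -886, and d mod 4 = 2.
d = 2 mod 4, not 1 (O_K = Z[sqrt(d)]), so disc(K) = 4d = 4 * (-886) = -3544

-3544


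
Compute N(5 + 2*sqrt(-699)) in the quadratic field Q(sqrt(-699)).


N(a + b*sqrt(d)) = a^2 - d*b^2
= (5)^2 - (-699)*(2)^2
= 25 + 2796
= 2821

2821


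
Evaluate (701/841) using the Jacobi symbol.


Compute (701/841) via quadratic reciprocity:
  reciprocity: (701/841) -> +(841/701)
  reduce: (140/701)
  pull out 2: (2/701) = -1  (since 701 mod 8 = 5)
  pull out 2: (2/701) = -1  (since 701 mod 8 = 5)
  reciprocity: (35/701) -> +(701/35)
  reduce: (1/35)
  (1/35) = 1
Product of signs = 1

1


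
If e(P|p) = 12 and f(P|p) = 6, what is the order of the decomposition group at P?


|D_P| = e * f
= 12 * 6
= 72

72


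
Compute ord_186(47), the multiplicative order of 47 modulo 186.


We want ord_186(47), the smallest k >= 1 with 47^k = 1 mod 186.
n = 186 = 2 * 3 * 31, phi(186) = 60; the order divides phi(n).
Divisors of 60: 1, 2, 3, 4, 5, 6, 10, 12, 15, 20, 30, 60
Repeated squaring mod 186: 47^1 = 47, 47^2 = 163, 47^4 = 157, 47^8 = 97, 47^16 = 109, 47^32 = 163
Test divisors in increasing order:
  k=1: 47^1 = 47 mod 186
  k=2: 47^2 = 163 mod 186
  k=3: 47^3 = 163 * 47 = 35 mod 186
  k=4: 47^4 = 157 mod 186
  k=5: 47^5 = 157 * 47 = 125 mod 186
  k=6: 47^6 = 157 * 163 = 109 mod 186
  k=10: 47^10 = 97 * 163 = 1 mod 186  <- first divisor giving 1
Order = 10

10


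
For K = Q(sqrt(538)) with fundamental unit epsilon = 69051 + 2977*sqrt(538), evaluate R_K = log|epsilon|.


epsilon = 69051 + 2977*sqrt(538)
= 138102.0000
R = ln(138102.0000)
= 11.8357

11.8357


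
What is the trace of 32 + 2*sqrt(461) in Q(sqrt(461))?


Tr(a + b*sqrt(d)) = (a + b*sqrt(d)) + (a - b*sqrt(d)) = 2a
= 2 * (32)
= 64

64


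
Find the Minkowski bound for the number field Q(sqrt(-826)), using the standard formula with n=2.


d = -826, d mod 4 = 2, so disc(K) = 4d = -3304; |disc(K)| = 3304
Imaginary quadratic field, so n = 2, s = r2 = 1, r1 = 0
M = (n!/n^n) * (4/pi)^s * sqrt(|disc(K)|) = (2!/2^2) * (4/pi)^1 * sqrt(3304)
= 0.5 * 1.273240 * 57.480431
= 36.5932

36.5932


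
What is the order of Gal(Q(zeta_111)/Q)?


|Gal(Q(zeta_111)/Q)| = phi(111)
= 72

72


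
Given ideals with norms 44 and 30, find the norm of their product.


N(IJ) = N(I) * N(J)
= 44 * 30
= 1320

1320


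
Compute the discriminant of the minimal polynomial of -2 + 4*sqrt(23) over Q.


The element -2 + 4*sqrt(23) has minimal polynomial:
x^2 + 4*x - 364
Discriminant = (4)^2 - 4*(-364)
= 16 + 1456
= 1472

1472


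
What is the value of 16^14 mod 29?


p = 29 is prime and the exponent is (p-1)/2 = 14, so by Euler's criterion 16^14 = (16/29) = +1 or -1 mod 29.
Compute by square-and-multiply:
  14 = 8 + 4 + 2 (binary 1110)
  Repeated squaring mod 29: 16^1 = 16, 16^2 = 24, 16^4 = 25, 16^8 = 16
  16^14 = 16^8 * 16^4 * 16^2 = 16 * 25 * 24 mod 29
    16 * 25 = 400 = 23 mod 29
    23 * 24 = 552 = 1 mod 29
  16^14 = 1 mod 29
Result 1: 16 is a quadratic residue mod 29.
16^14 mod 29 = 1

1


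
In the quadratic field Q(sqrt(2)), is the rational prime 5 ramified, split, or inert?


K = Q(sqrt(2)). Since d mod 4 = 2, disc(K) = 8.
Check p | disc: 8 mod 5 = 3.
p does not divide disc. Compute Legendre symbol (d/p):
2^((5-1)/2) mod 5 = -1
(d/p) = -1, so p is inert: (p) stays prime with e=1, f=2, g=1.
Therefore p is inert.

inert


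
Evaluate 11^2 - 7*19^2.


x^2 - d*y^2
= 11^2 - 7*19^2
= 121 - 2527
= -2406

-2406


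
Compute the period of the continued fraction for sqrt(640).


Run the CF algorithm for sqrt(640).
a_0 = floor(sqrt(640)) = 25; set m_0=0, q_0=1.
Recurrence: m' = q*a - m,  q' = (d - m'^2)/q,  a' = floor((a_0 + m')/q').
  step 1: m=25, q=15, a=3
  step 2: m=20, q=16, a=2
  step 3: m=12, q=31, a=1
  step 4: m=19, q=9, a=4
  step 5: m=17, q=39, a=1
  step 6: m=22, q=4, a=11
  step 7: m=22, q=39, a=1
  step 8: m=17, q=9, a=4
  step 9: m=19, q=31, a=1
  step 10: m=12, q=16, a=2
  step 11: m=20, q=15, a=3
  step 12: m=25, q=1, a=50
a_12 = 2*a_0 = 50, so the period closes here.
sqrt(640) = [25; 3, 2, 1, 4, 1, 11, 1, 4, 1, 2, 3, 50]
Period length = 12

12


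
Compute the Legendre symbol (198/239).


p = 239 is prime, so compute (198/239) with the reciprocity algorithm (Jacobi-symbol steps: pull out 2s via (2/n), flip via reciprocity, reduce):
  pull out 2: (2/239) = +1  (since 239 mod 8 = 7)
  reciprocity: (99/239) -> -(239/99)
  reduce: (41/99)
  reciprocity: (41/99) -> +(99/41)
  reduce: (17/41)
  reciprocity: (17/41) -> +(41/17)
  reduce: (7/17)
  reciprocity: (7/17) -> +(17/7)
  reduce: (3/7)
  reciprocity: (3/7) -> -(7/3)
  reduce: (1/3)
  (1/3) = 1
Product of signs = 1
(198/239) = 1

1


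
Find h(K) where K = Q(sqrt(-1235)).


K = Q(sqrt(-1235)). d mod 4 = 1, so D = disc(K) = d = -1235
h(K) equals the number of primitive reduced positive-definite forms (a, b, c) = a*x^2 + b*x*y + c*y^2 with b^2 - 4ac = D,
where reduced means |b| <= a <= c, with b >= 0 whenever |b| = a or a = c, and primitive means gcd(a, b, c) = 1.
Reduced forces 3a^2 <= |D| = 1235, so 1 <= a <= 20; b must have the parity of D, and c = (b^2 - D)/(4a) must be an integer >= a.
Enumerate a = 1..20, b in [-a, a]:
  a=1: (1, 1, 309)  [1]
  a=2: none
  a=3: (3, -1, 103), (3, 1, 103)  [2]
  a=4: none
  a=5: (5, 5, 63)  [1]
  a=6: none
  a=7: (7, -5, 45), (7, 5, 45)  [2]
  a=8: none
  a=9: (9, -5, 35), (9, 5, 35)  [2]
  a=10..12: none
  a=13: (13, 13, 27)  [1]
  a=14: none
  a=15: (15, -5, 21), (15, 5, 21)  [2]
  a=16..18: none
  a=19: (19, 19, 21)  [1]
  a=20: none
Total reduced forms: 1 + 2 + 1 + 2 + 2 + 1 + 2 + 1 = 12
h = 12

12


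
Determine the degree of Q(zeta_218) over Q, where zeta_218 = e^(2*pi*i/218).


The degree equals Euler's totient phi(218).
218 = 2 * 109
phi(218) = 108

108


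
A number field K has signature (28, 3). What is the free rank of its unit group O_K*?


By Dirichlet's unit theorem:
rank = r1 + r2 - 1
= 28 + 3 - 1
= 30

30


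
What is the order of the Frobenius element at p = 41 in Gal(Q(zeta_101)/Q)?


The Frobenius at p in Gal(Q(zeta_n)/Q) = (Z/nZ)* is the class of p, so its order is ord_101(41), the smallest k >= 1 with 41^k = 1 mod 101.
n = 101 = 101, phi(101) = 100; the order divides phi(n).
Divisors of 100: 1, 2, 4, 5, 10, 20, 25, 50, 100
Repeated squaring mod 101: 41^1 = 41, 41^2 = 65, 41^4 = 84, 41^8 = 87, 41^16 = 95, 41^32 = 36, 41^64 = 84
Test divisors in increasing order:
  k=1: 41^1 = 41 mod 101
  k=2: 41^2 = 65 mod 101
  k=4: 41^4 = 84 mod 101
  k=5: 41^5 = 84 * 41 = 10 mod 101
  k=10: 41^10 = 87 * 65 = 100 mod 101
  k=20: 41^20 = 95 * 84 = 1 mod 101  <- first divisor giving 1
Order = 20

20


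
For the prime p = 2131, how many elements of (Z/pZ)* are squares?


For prime p, the number of non-zero quadratic residues is (p-1)/2.
= (2131-1)/2
= 1065

1065


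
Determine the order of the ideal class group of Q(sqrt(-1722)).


K = Q(sqrt(-1722)). d mod 4 = 2, so D = disc(K) = 4d = -6888
h(K) equals the number of primitive reduced positive-definite forms (a, b, c) = a*x^2 + b*x*y + c*y^2 with b^2 - 4ac = D,
where reduced means |b| <= a <= c, with b >= 0 whenever |b| = a or a = c, and primitive means gcd(a, b, c) = 1.
Reduced forces 3a^2 <= |D| = 6888, so 1 <= a <= 47; b must have the parity of D, and c = (b^2 - D)/(4a) must be an integer >= a.
Enumerate a = 1..47, b in [-a, a]:
  a=1: (1, 0, 1722)  [1]
  a=2: (2, 0, 861)  [1]
  a=3: (3, 0, 574)  [1]
  a=4..5: none
  a=6: (6, 0, 287)  [1]
  a=7: (7, 0, 246)  [1]
  a=8..10: none
  a=11: (11, -8, 158), (11, 8, 158)  [2]
  a=12..13: none
  a=14: (14, 0, 123)  [1]
  a=15..18: none
  a=19: (19, -16, 94), (19, 16, 94)  [2]
  a=20: none
  a=21: (21, 0, 82)  [1]
  a=22: (22, -8, 79), (22, 8, 79)  [2]
  a=23: (23, -14, 77), (23, 14, 77)  [2]
  a=24..30: none
  a=31: (31, -26, 61), (31, 26, 61)  [2]
  a=32: none
  a=33: (33, -30, 59), (33, 30, 59)  [2]
  a=34..37: none
  a=38: (38, -16, 47), (38, 16, 47)  [2]
  a=39..40: none
  a=41: (41, 0, 42)  [1]
  a=42: none
  a=43: (43, -32, 46), (43, 32, 46)  [2]
  a=44..47: none
Total reduced forms: 1 + 1 + 1 + 1 + 1 + 2 + 1 + 2 + 1 + 2 + 2 + 2 + 2 + 2 + 1 + 2 = 24
h = 24

24


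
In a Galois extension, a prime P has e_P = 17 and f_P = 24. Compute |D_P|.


|D_P| = e * f
= 17 * 24
= 408

408


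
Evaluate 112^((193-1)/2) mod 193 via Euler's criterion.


p = 193 is prime and the exponent is (p-1)/2 = 96, so by Euler's criterion 112^96 = (112/193) = +1 or -1 mod 193.
Compute by square-and-multiply:
  96 = 64 + 32 (binary 1100000)
  Repeated squaring mod 193: 112^1 = 112, 112^2 = 192, 112^4 = 1, 112^8 = 1, 112^16 = 1, 112^32 = 1, 112^64 = 1
  112^96 = 112^64 * 112^32 = 1 * 1 mod 193
    1 * 1 = 1 = 1 mod 193
  112^96 = 1 mod 193
Result 1: 112 is a quadratic residue mod 193.
112^96 mod 193 = 1

1


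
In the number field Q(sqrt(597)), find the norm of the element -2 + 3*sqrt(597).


N(a + b*sqrt(d)) = a^2 - d*b^2
= (-2)^2 - (597)*(3)^2
= 4 - 5373
= -5369

-5369


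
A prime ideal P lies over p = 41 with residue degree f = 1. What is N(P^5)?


N(P^a) = p^(a*f)
= 41^(5*1)
= 41^5
= 115856201

115856201


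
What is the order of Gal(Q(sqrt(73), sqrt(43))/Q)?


The 2 square roots of distinct primes are multiplicatively independent over Q,
so [K:Q] = 2^2 and Gal(K/Q) is isomorphic to (Z/2Z)^2.
|Gal| = 2^2 = 4

4


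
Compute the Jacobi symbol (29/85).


Compute (29/85) via quadratic reciprocity:
  reciprocity: (29/85) -> +(85/29)
  reduce: (27/29)
  reciprocity: (27/29) -> +(29/27)
  reduce: (2/27)
  pull out 2: (2/27) = -1  (since 27 mod 8 = 3)
  (1/27) = 1
Product of signs = -1

-1


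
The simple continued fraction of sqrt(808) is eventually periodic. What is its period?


Run the CF algorithm for sqrt(808).
a_0 = floor(sqrt(808)) = 28; set m_0=0, q_0=1.
Recurrence: m' = q*a - m,  q' = (d - m'^2)/q,  a' = floor((a_0 + m')/q').
  step 1: m=28, q=24, a=2
  step 2: m=20, q=17, a=2
  step 3: m=14, q=36, a=1
  step 4: m=22, q=9, a=5
  step 5: m=23, q=31, a=1
  step 6: m=8, q=24, a=1
  step 7: m=16, q=23, a=1
  step 8: m=7, q=33, a=1
  step 9: m=26, q=4, a=13
  step 10: m=26, q=33, a=1
  step 11: m=7, q=23, a=1
  step 12: m=16, q=24, a=1
  step 13: m=8, q=31, a=1
  step 14: m=23, q=9, a=5
  step 15: m=22, q=36, a=1
  step 16: m=14, q=17, a=2
  step 17: m=20, q=24, a=2
  step 18: m=28, q=1, a=56
a_18 = 2*a_0 = 56, so the period closes here.
sqrt(808) = [28; 2, 2, 1, 5, 1, 1, 1, 1, 13, 1, 1, 1, 1, 5, 1, 2, 2, 56]
Period length = 18

18


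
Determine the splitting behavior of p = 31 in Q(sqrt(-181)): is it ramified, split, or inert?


K = Q(sqrt(-181)). Since d mod 4 = 3, disc(K) = -724.
Check p | disc: -724 mod 31 = 20.
p does not divide disc. Compute Legendre symbol (d/p):
5^((31-1)/2) mod 31 = 1
(d/p) = 1, so p splits: (p) = P*P' with e=1, f=1, g=2.
Therefore p is split.

split


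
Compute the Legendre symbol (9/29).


p = 29 is prime, so compute (9/29) with the reciprocity algorithm (Jacobi-symbol steps: pull out 2s via (2/n), flip via reciprocity, reduce):
  reciprocity: (9/29) -> +(29/9)
  reduce: (2/9)
  pull out 2: (2/9) = +1  (since 9 mod 8 = 1)
  (1/9) = 1
Product of signs = 1
(9/29) = 1

1


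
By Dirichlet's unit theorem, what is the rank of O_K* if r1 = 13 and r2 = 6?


By Dirichlet's unit theorem:
rank = r1 + r2 - 1
= 13 + 6 - 1
= 18

18


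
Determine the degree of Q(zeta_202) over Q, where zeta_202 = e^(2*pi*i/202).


The degree equals Euler's totient phi(202).
202 = 2 * 101
phi(202) = 100

100


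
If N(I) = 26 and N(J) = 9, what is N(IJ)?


N(IJ) = N(I) * N(J)
= 26 * 9
= 234

234


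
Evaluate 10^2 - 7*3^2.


x^2 - d*y^2
= 10^2 - 7*3^2
= 100 - 63
= 37

37


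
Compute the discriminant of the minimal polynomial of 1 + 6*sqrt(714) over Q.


The element 1 + 6*sqrt(714) has minimal polynomial:
x^2 - 2*x - 25703
Discriminant = (-2)^2 - 4*(-25703)
= 4 + 102812
= 102816

102816


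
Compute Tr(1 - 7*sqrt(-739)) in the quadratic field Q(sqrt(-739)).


Tr(a + b*sqrt(d)) = (a + b*sqrt(d)) + (a - b*sqrt(d)) = 2a
= 2 * (1)
= 2

2


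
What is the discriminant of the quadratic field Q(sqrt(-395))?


For K = Q(sqrt(d)) with d squarefree: disc(K) = d if d = 1 mod 4, and disc(K) = 4d if d = 2 or 3 mod 4.
Here d = -395, and d mod 4 = 1.
d = 1 mod 4 (O_K = Z[(1+sqrt(d))/2]), so disc(K) = d = -395

-395


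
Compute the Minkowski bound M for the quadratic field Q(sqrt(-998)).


d = -998, d mod 4 = 2, so disc(K) = 4d = -3992; |disc(K)| = 3992
Imaginary quadratic field, so n = 2, s = r2 = 1, r1 = 0
M = (n!/n^n) * (4/pi)^s * sqrt(|disc(K)|) = (2!/2^2) * (4/pi)^1 * sqrt(3992)
= 0.5 * 1.273240 * 63.182276
= 40.2231

40.2231


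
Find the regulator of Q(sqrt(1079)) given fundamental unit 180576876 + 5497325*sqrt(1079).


epsilon = 180576876 + 5497325*sqrt(1079)
= 3.6115e+08
R = ln(3.6115e+08)
= 19.7048

19.7048


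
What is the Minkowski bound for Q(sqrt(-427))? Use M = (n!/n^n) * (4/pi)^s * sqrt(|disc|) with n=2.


d = -427, d mod 4 = 1, so disc(K) = d = -427; |disc(K)| = 427
Imaginary quadratic field, so n = 2, s = r2 = 1, r1 = 0
M = (n!/n^n) * (4/pi)^s * sqrt(|disc(K)|) = (2!/2^2) * (4/pi)^1 * sqrt(427)
= 0.5 * 1.273240 * 20.663978
= 13.1551

13.1551


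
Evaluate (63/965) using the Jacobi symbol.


Compute (63/965) via quadratic reciprocity:
  reciprocity: (63/965) -> +(965/63)
  reduce: (20/63)
  pull out 2: (2/63) = +1  (since 63 mod 8 = 7)
  pull out 2: (2/63) = +1  (since 63 mod 8 = 7)
  reciprocity: (5/63) -> +(63/5)
  reduce: (3/5)
  reciprocity: (3/5) -> +(5/3)
  reduce: (2/3)
  pull out 2: (2/3) = -1  (since 3 mod 8 = 3)
  (1/3) = 1
Product of signs = -1

-1


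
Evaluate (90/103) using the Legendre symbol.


p = 103 is prime, so compute (90/103) with the reciprocity algorithm (Jacobi-symbol steps: pull out 2s via (2/n), flip via reciprocity, reduce):
  pull out 2: (2/103) = +1  (since 103 mod 8 = 7)
  reciprocity: (45/103) -> +(103/45)
  reduce: (13/45)
  reciprocity: (13/45) -> +(45/13)
  reduce: (6/13)
  pull out 2: (2/13) = -1  (since 13 mod 8 = 5)
  reciprocity: (3/13) -> +(13/3)
  reduce: (1/3)
  (1/3) = 1
Product of signs = -1
(90/103) = -1

-1


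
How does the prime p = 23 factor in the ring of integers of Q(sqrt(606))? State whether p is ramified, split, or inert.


K = Q(sqrt(606)). Since d mod 4 = 2, disc(K) = 2424.
Check p | disc: 2424 mod 23 = 9.
p does not divide disc. Compute Legendre symbol (d/p):
8^((23-1)/2) mod 23 = 1
(d/p) = 1, so p splits: (p) = P*P' with e=1, f=1, g=2.
Therefore p is split.

split


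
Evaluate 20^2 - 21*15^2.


x^2 - d*y^2
= 20^2 - 21*15^2
= 400 - 4725
= -4325

-4325


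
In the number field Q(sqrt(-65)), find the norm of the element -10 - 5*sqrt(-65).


N(a + b*sqrt(d)) = a^2 - d*b^2
= (-10)^2 - (-65)*(-5)^2
= 100 + 1625
= 1725

1725


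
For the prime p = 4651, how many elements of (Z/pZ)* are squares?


For prime p, the number of non-zero quadratic residues is (p-1)/2.
= (4651-1)/2
= 2325

2325


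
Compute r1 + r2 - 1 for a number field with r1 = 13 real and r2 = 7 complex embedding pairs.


By Dirichlet's unit theorem:
rank = r1 + r2 - 1
= 13 + 7 - 1
= 19

19


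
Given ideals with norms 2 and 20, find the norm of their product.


N(IJ) = N(I) * N(J)
= 2 * 20
= 40

40


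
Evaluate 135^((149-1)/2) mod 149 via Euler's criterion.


p = 149 is prime and the exponent is (p-1)/2 = 74, so by Euler's criterion 135^74 = (135/149) = +1 or -1 mod 149.
Compute by square-and-multiply:
  74 = 64 + 8 + 2 (binary 1001010)
  Repeated squaring mod 149: 135^1 = 135, 135^2 = 47, 135^4 = 123, 135^8 = 80, 135^16 = 142, 135^32 = 49, 135^64 = 17
  135^74 = 135^64 * 135^8 * 135^2 = 17 * 80 * 47 mod 149
    17 * 80 = 1360 = 19 mod 149
    19 * 47 = 893 = 148 mod 149
  135^74 = 148 mod 149
Result 148 = p - 1 = -1 mod 149: 135 is a quadratic non-residue mod 149. As a residue in [0, p-1] the value is 148.
135^74 mod 149 = 148

148


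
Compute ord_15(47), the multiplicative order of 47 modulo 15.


We want ord_15(47), the smallest k >= 1 with 47^k = 1 mod 15.
n = 15 = 3 * 5, phi(15) = 8; the order divides phi(n).
Divisors of 8: 1, 2, 4, 8
Repeated squaring mod 15: 47^1 = 2, 47^2 = 4, 47^4 = 1, 47^8 = 1
Test divisors in increasing order:
  k=1: 47^1 = 2 mod 15
  k=2: 47^2 = 4 mod 15
  k=4: 47^4 = 1 mod 15  <- first divisor giving 1
Order = 4

4


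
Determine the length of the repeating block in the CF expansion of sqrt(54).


Run the CF algorithm for sqrt(54).
a_0 = floor(sqrt(54)) = 7; set m_0=0, q_0=1.
Recurrence: m' = q*a - m,  q' = (d - m'^2)/q,  a' = floor((a_0 + m')/q').
  step 1: m=7, q=5, a=2
  step 2: m=3, q=9, a=1
  step 3: m=6, q=2, a=6
  step 4: m=6, q=9, a=1
  step 5: m=3, q=5, a=2
  step 6: m=7, q=1, a=14
a_6 = 2*a_0 = 14, so the period closes here.
sqrt(54) = [7; 2, 1, 6, 1, 2, 14]
Period length = 6

6


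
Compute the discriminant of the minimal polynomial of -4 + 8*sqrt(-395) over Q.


The element -4 + 8*sqrt(-395) has minimal polynomial:
x^2 + 8*x + 25296
Discriminant = (8)^2 - 4*(25296)
= 64 - 101184
= -101120

-101120


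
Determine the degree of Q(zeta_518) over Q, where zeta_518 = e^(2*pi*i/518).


The degree equals Euler's totient phi(518).
518 = 2 * 7 * 37
phi(518) = 216

216


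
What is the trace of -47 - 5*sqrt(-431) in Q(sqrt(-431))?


Tr(a + b*sqrt(d)) = (a + b*sqrt(d)) + (a - b*sqrt(d)) = 2a
= 2 * (-47)
= -94

-94


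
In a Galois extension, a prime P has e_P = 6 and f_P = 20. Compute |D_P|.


|D_P| = e * f
= 6 * 20
= 120

120


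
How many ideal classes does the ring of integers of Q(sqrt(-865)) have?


K = Q(sqrt(-865)). d mod 4 = 3, so D = disc(K) = 4d = -3460
h(K) equals the number of primitive reduced positive-definite forms (a, b, c) = a*x^2 + b*x*y + c*y^2 with b^2 - 4ac = D,
where reduced means |b| <= a <= c, with b >= 0 whenever |b| = a or a = c, and primitive means gcd(a, b, c) = 1.
Reduced forces 3a^2 <= |D| = 3460, so 1 <= a <= 33; b must have the parity of D, and c = (b^2 - D)/(4a) must be an integer >= a.
Enumerate a = 1..33, b in [-a, a]:
  a=1: (1, 0, 865)  [1]
  a=2: (2, 2, 433)  [1]
  a=3..4: none
  a=5: (5, 0, 173)  [1]
  a=6..9: none
  a=10: (10, 10, 89)  [1]
  a=11: (11, -4, 79), (11, 4, 79)  [2]
  a=12..16: none
  a=17: (17, -12, 53), (17, 12, 53)  [2]
  a=18: none
  a=19: (19, -6, 46), (19, 6, 46)  [2]
  a=20..21: none
  a=22: (22, -18, 43), (22, 18, 43)  [2]
  a=23: (23, -6, 38), (23, 6, 38)  [2]
  a=24..28: none
  a=29: (29, -22, 34), (29, 22, 34)  [2]
  a=30..33: none
Total reduced forms: 1 + 1 + 1 + 1 + 2 + 2 + 2 + 2 + 2 + 2 = 16
h = 16

16


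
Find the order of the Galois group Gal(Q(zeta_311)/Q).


|Gal(Q(zeta_311)/Q)| = phi(311)
= 310

310


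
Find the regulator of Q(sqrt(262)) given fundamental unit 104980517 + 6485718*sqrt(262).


epsilon = 104980517 + 6485718*sqrt(262)
= 2.0996e+08
R = ln(2.0996e+08)
= 19.1624

19.1624


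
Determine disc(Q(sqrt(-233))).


For K = Q(sqrt(d)) with d squarefree: disc(K) = d if d = 1 mod 4, and disc(K) = 4d if d = 2 or 3 mod 4.
Here d = -233, and d mod 4 = 3.
d = 3 mod 4, not 1 (O_K = Z[sqrt(d)]), so disc(K) = 4d = 4 * (-233) = -932

-932


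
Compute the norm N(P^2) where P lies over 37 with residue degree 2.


N(P^a) = p^(a*f)
= 37^(2*2)
= 37^4
= 1874161

1874161


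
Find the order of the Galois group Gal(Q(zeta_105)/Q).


|Gal(Q(zeta_105)/Q)| = phi(105)
= 48

48


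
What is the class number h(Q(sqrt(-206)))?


K = Q(sqrt(-206)). d mod 4 = 2, so D = disc(K) = 4d = -824
h(K) equals the number of primitive reduced positive-definite forms (a, b, c) = a*x^2 + b*x*y + c*y^2 with b^2 - 4ac = D,
where reduced means |b| <= a <= c, with b >= 0 whenever |b| = a or a = c, and primitive means gcd(a, b, c) = 1.
Reduced forces 3a^2 <= |D| = 824, so 1 <= a <= 16; b must have the parity of D, and c = (b^2 - D)/(4a) must be an integer >= a.
Enumerate a = 1..16, b in [-a, a]:
  a=1: (1, 0, 206)  [1]
  a=2: (2, 0, 103)  [1]
  a=3: (3, -2, 69), (3, 2, 69)  [2]
  a=4: none
  a=5: (5, -4, 42), (5, 4, 42)  [2]
  a=6: (6, -4, 35), (6, 4, 35)  [2]
  a=7: (7, -4, 30), (7, 4, 30)  [2]
  a=8: none
  a=9: (9, -2, 23), (9, 2, 23)  [2]
  a=10: (10, -4, 21), (10, 4, 21)  [2]
  a=11: (11, -10, 21), (11, 10, 21)  [2]
  a=12..13: none
  a=14: (14, -4, 15), (14, 4, 15)  [2]
  a=15: (15, -14, 17), (15, 14, 17)  [2]
  a=16: none
Total reduced forms: 1 + 1 + 2 + 2 + 2 + 2 + 2 + 2 + 2 + 2 + 2 = 20
h = 20

20


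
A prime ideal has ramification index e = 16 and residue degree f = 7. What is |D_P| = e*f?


|D_P| = e * f
= 16 * 7
= 112

112


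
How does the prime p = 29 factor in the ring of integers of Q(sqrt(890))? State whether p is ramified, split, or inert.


K = Q(sqrt(890)). Since d mod 4 = 2, disc(K) = 3560.
Check p | disc: 3560 mod 29 = 22.
p does not divide disc. Compute Legendre symbol (d/p):
20^((29-1)/2) mod 29 = 1
(d/p) = 1, so p splits: (p) = P*P' with e=1, f=1, g=2.
Therefore p is split.

split


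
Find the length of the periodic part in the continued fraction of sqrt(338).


Run the CF algorithm for sqrt(338).
a_0 = floor(sqrt(338)) = 18; set m_0=0, q_0=1.
Recurrence: m' = q*a - m,  q' = (d - m'^2)/q,  a' = floor((a_0 + m')/q').
  step 1: m=18, q=14, a=2
  step 2: m=10, q=17, a=1
  step 3: m=7, q=17, a=1
  step 4: m=10, q=14, a=2
  step 5: m=18, q=1, a=36
a_5 = 2*a_0 = 36, so the period closes here.
sqrt(338) = [18; 2, 1, 1, 2, 36]
Period length = 5

5


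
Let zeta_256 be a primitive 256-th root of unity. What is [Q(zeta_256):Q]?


The degree equals Euler's totient phi(256).
256 = 2^8
phi(256) = 128

128


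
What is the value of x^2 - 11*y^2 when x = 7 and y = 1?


x^2 - d*y^2
= 7^2 - 11*1^2
= 49 - 11
= 38

38


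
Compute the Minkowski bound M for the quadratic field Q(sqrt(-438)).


d = -438, d mod 4 = 2, so disc(K) = 4d = -1752; |disc(K)| = 1752
Imaginary quadratic field, so n = 2, s = r2 = 1, r1 = 0
M = (n!/n^n) * (4/pi)^s * sqrt(|disc(K)|) = (2!/2^2) * (4/pi)^1 * sqrt(1752)
= 0.5 * 1.273240 * 41.856899
= 26.6469

26.6469


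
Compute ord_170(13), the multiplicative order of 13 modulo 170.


We want ord_170(13), the smallest k >= 1 with 13^k = 1 mod 170.
n = 170 = 2 * 5 * 17, phi(170) = 64; the order divides phi(n).
Divisors of 64: 1, 2, 4, 8, 16, 32, 64
Repeated squaring mod 170: 13^1 = 13, 13^2 = 169, 13^4 = 1, 13^8 = 1, 13^16 = 1, 13^32 = 1, 13^64 = 1
Test divisors in increasing order:
  k=1: 13^1 = 13 mod 170
  k=2: 13^2 = 169 mod 170
  k=4: 13^4 = 1 mod 170  <- first divisor giving 1
Order = 4

4


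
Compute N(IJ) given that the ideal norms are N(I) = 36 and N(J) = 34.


N(IJ) = N(I) * N(J)
= 36 * 34
= 1224

1224


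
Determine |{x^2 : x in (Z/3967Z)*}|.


For prime p, the number of non-zero quadratic residues is (p-1)/2.
= (3967-1)/2
= 1983

1983


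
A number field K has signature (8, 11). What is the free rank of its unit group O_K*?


By Dirichlet's unit theorem:
rank = r1 + r2 - 1
= 8 + 11 - 1
= 18

18


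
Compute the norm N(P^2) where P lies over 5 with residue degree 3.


N(P^a) = p^(a*f)
= 5^(2*3)
= 5^6
= 15625

15625


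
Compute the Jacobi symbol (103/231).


Compute (103/231) via quadratic reciprocity:
  reciprocity: (103/231) -> -(231/103)
  reduce: (25/103)
  reciprocity: (25/103) -> +(103/25)
  reduce: (3/25)
  reciprocity: (3/25) -> +(25/3)
  reduce: (1/3)
  (1/3) = 1
Product of signs = -1

-1


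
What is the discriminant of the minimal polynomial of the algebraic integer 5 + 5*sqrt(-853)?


The element 5 + 5*sqrt(-853) has minimal polynomial:
x^2 - 10*x + 21350
Discriminant = (-10)^2 - 4*(21350)
= 100 - 85400
= -85300

-85300


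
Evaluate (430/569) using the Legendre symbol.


p = 569 is prime, so compute (430/569) with the reciprocity algorithm (Jacobi-symbol steps: pull out 2s via (2/n), flip via reciprocity, reduce):
  pull out 2: (2/569) = +1  (since 569 mod 8 = 1)
  reciprocity: (215/569) -> +(569/215)
  reduce: (139/215)
  reciprocity: (139/215) -> -(215/139)
  reduce: (76/139)
  pull out 2: (2/139) = -1  (since 139 mod 8 = 3)
  pull out 2: (2/139) = -1  (since 139 mod 8 = 3)
  reciprocity: (19/139) -> -(139/19)
  reduce: (6/19)
  pull out 2: (2/19) = -1  (since 19 mod 8 = 3)
  reciprocity: (3/19) -> -(19/3)
  reduce: (1/3)
  (1/3) = 1
Product of signs = 1
(430/569) = 1

1


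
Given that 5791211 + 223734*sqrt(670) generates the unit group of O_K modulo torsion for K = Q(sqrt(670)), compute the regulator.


epsilon = 5791211 + 223734*sqrt(670)
= 1.1582e+07
R = ln(1.1582e+07)
= 16.2650

16.2650


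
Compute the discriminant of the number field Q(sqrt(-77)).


For K = Q(sqrt(d)) with d squarefree: disc(K) = d if d = 1 mod 4, and disc(K) = 4d if d = 2 or 3 mod 4.
Here d = -77, and d mod 4 = 3.
d = 3 mod 4, not 1 (O_K = Z[sqrt(d)]), so disc(K) = 4d = 4 * (-77) = -308

-308


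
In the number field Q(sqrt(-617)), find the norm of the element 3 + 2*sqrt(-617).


N(a + b*sqrt(d)) = a^2 - d*b^2
= (3)^2 - (-617)*(2)^2
= 9 + 2468
= 2477

2477


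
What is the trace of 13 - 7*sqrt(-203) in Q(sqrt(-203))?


Tr(a + b*sqrt(d)) = (a + b*sqrt(d)) + (a - b*sqrt(d)) = 2a
= 2 * (13)
= 26

26


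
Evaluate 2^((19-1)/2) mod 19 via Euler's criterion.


p = 19 is prime and the exponent is (p-1)/2 = 9, so by Euler's criterion 2^9 = (2/19) = +1 or -1 mod 19.
Compute by square-and-multiply:
  9 = 8 + 1 (binary 1001)
  Repeated squaring mod 19: 2^1 = 2, 2^2 = 4, 2^4 = 16, 2^8 = 9
  2^9 = 2^8 * 2^1 = 9 * 2 mod 19
    9 * 2 = 18 = 18 mod 19
  2^9 = 18 mod 19
Result 18 = p - 1 = -1 mod 19: 2 is a quadratic non-residue mod 19. As a residue in [0, p-1] the value is 18.
2^9 mod 19 = 18

18


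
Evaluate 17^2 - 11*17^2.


x^2 - d*y^2
= 17^2 - 11*17^2
= 289 - 3179
= -2890

-2890


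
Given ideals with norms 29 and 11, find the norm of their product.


N(IJ) = N(I) * N(J)
= 29 * 11
= 319

319


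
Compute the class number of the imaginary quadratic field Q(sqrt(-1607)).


K = Q(sqrt(-1607)). d mod 4 = 1, so D = disc(K) = d = -1607
h(K) equals the number of primitive reduced positive-definite forms (a, b, c) = a*x^2 + b*x*y + c*y^2 with b^2 - 4ac = D,
where reduced means |b| <= a <= c, with b >= 0 whenever |b| = a or a = c, and primitive means gcd(a, b, c) = 1.
Reduced forces 3a^2 <= |D| = 1607, so 1 <= a <= 23; b must have the parity of D, and c = (b^2 - D)/(4a) must be an integer >= a.
Enumerate a = 1..23, b in [-a, a]:
  a=1: (1, 1, 402)  [1]
  a=2: (2, -1, 201), (2, 1, 201)  [2]
  a=3: (3, -1, 134), (3, 1, 134)  [2]
  a=4: (4, -3, 101), (4, 3, 101)  [2]
  a=5: none
  a=6: (6, -5, 68), (6, -1, 67), (6, 1, 67), (6, 5, 68)  [4]
  a=7: none
  a=8: (8, -5, 51), (8, 5, 51)  [2]
  a=9: (9, -7, 46), (9, 7, 46)  [2]
  a=10..11: none
  a=12: (12, -11, 36), (12, -5, 34), (12, 5, 34), (12, 11, 36)  [4]
  a=13..15: none
  a=16: (16, -11, 27), (16, 11, 27)  [2]
  a=17: (17, -5, 24), (17, 5, 24)  [2]
  a=18: (18, -11, 24), (18, -7, 23), (18, 7, 23), (18, 11, 24)  [4]
  a=19..23: none
Total reduced forms: 1 + 2 + 2 + 2 + 4 + 2 + 2 + 4 + 2 + 2 + 4 = 27
h = 27

27
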